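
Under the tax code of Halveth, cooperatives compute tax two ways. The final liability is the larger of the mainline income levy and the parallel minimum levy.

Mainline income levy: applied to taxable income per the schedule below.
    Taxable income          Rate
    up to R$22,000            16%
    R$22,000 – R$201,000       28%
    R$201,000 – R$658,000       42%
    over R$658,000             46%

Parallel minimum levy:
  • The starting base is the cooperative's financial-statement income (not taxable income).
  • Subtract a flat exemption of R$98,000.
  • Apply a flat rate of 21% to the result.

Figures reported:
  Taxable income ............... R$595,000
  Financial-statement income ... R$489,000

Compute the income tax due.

Parallel minimum levy:
  Base (financial-statement income): R$489,000
  Less exemption R$98,000 → base R$391,000
  R$391,000 × 21% = R$82,110

Mainline income levy:
  R$22,000 × 16% = R$3,520
  R$179,000 × 28% = R$50,120
  R$394,000 × 42% = R$165,480
  → R$219,120

R$219,120 > R$82,110, so the mainline income levy governs.

R$219,120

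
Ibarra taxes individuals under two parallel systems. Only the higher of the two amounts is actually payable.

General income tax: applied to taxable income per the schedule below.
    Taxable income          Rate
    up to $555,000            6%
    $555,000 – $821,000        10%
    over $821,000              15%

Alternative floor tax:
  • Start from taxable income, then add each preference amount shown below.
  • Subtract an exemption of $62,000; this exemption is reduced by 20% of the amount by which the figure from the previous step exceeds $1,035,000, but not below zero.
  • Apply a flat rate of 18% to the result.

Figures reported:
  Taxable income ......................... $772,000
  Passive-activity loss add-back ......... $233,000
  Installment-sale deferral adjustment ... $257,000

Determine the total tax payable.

$224,172

General income tax:
  $555,000 × 6% = $33,300
  $217,000 × 10% = $21,700
  → $55,000

Alternative floor tax:
  Adjusted income: $772,000 + $233,000 + $257,000 = $1,262,000
  Exemption: $62,000 − 20% × ($1,262,000 − $1,035,000) = $62,000 − $45,400 = $16,600
  Base: $1,262,000 − $16,600 = $1,245,400
  $1,245,400 × 18% = $224,172

$224,172 > $55,000, so the alternative floor tax is the binding amount.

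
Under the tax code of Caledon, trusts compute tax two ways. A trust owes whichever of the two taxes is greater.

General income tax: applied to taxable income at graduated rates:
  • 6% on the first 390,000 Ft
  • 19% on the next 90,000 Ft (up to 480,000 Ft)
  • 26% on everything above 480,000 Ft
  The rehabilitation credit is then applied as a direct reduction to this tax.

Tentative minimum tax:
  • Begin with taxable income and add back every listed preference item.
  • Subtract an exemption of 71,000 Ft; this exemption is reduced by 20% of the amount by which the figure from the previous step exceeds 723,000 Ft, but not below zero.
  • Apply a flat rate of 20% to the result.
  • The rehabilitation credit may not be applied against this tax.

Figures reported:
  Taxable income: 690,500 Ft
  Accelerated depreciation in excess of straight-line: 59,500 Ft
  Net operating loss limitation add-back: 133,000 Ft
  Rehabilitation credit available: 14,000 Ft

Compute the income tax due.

Tentative minimum tax:
  Adjusted income: 690,500 Ft + 59,500 Ft + 133,000 Ft = 883,000 Ft
  Exemption: 71,000 Ft − 20% × (883,000 Ft − 723,000 Ft) = 71,000 Ft − 32,000 Ft = 39,000 Ft
  Base: 883,000 Ft − 39,000 Ft = 844,000 Ft
  844,000 Ft × 20% = 168,800 Ft

General income tax:
  390,000 Ft × 6% = 23,400 Ft
  90,000 Ft × 19% = 17,100 Ft
  210,500 Ft × 26% = 54,730 Ft
  → 95,230 Ft
  Less rehabilitation credit 14,000 Ft → 81,230 Ft

168,800 Ft > 81,230 Ft, so the tentative minimum tax is the binding amount.

168,800 Ft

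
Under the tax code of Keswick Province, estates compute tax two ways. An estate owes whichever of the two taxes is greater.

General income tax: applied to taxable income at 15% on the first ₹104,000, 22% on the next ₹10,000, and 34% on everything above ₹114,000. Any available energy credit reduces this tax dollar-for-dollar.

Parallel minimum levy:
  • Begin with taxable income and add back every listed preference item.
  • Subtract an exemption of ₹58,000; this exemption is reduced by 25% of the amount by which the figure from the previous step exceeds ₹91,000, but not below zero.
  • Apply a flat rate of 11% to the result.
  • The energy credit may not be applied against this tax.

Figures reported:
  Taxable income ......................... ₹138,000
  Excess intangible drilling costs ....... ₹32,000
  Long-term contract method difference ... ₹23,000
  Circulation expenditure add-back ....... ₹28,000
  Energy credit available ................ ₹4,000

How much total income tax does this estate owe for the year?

₹21,960

Parallel minimum levy:
  Adjusted income: ₹138,000 + ₹32,000 + ₹23,000 + ₹28,000 = ₹221,000
  Exemption: ₹58,000 − 25% × (₹221,000 − ₹91,000) = ₹58,000 − ₹32,500 = ₹25,500
  Base: ₹221,000 − ₹25,500 = ₹195,500
  ₹195,500 × 11% = ₹21,505

General income tax:
  ₹104,000 × 15% = ₹15,600
  ₹10,000 × 22% = ₹2,200
  ₹24,000 × 34% = ₹8,160
  → ₹25,960
  Less energy credit ₹4,000 → ₹21,960

₹21,960 > ₹21,505, so the general income tax governs.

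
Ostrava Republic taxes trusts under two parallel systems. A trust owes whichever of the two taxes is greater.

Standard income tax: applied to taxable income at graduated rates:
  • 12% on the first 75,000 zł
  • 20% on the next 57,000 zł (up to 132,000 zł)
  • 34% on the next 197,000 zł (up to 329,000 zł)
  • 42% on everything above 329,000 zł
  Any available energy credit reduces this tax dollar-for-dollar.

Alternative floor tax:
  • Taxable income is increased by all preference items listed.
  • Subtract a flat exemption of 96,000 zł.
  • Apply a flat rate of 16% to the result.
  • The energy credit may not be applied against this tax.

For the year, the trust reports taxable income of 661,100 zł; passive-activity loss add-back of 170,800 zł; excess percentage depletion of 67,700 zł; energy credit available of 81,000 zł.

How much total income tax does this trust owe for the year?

145,862 zł

Alternative floor tax:
  Adjusted income: 661,100 zł + 170,800 zł + 67,700 zł = 899,600 zł
  Less exemption 96,000 zł → base 803,600 zł
  803,600 zł × 16% = 128,576 zł

Standard income tax:
  75,000 zł × 12% = 9,000 zł
  57,000 zł × 20% = 11,400 zł
  197,000 zł × 34% = 66,980 zł
  332,100 zł × 42% = 139,482 zł
  → 226,862 zł
  Less energy credit 81,000 zł → 145,862 zł

145,862 zł > 128,576 zł, so the standard income tax governs.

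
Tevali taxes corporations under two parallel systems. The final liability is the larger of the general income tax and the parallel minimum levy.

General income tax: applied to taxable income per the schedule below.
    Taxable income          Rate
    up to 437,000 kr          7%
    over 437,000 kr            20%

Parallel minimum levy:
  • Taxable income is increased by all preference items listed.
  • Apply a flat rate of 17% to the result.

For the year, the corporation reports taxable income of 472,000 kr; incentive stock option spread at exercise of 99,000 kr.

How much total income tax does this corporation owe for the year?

Parallel minimum levy:
  Adjusted income: 472,000 kr + 99,000 kr = 571,000 kr
  571,000 kr × 17% = 97,070 kr

General income tax:
  437,000 kr × 7% = 30,590 kr
  35,000 kr × 20% = 7,000 kr
  → 37,590 kr

97,070 kr > 37,590 kr, so the parallel minimum levy is the binding amount.

97,070 kr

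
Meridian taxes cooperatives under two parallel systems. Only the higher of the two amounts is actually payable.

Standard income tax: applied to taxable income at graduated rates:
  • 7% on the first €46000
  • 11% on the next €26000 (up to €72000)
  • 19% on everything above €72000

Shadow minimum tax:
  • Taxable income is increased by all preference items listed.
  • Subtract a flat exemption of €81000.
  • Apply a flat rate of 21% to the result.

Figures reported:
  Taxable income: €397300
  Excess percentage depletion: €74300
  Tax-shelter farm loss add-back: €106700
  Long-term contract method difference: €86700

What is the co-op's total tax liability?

Standard income tax:
  €46000 × 7% = €3220
  €26000 × 11% = €2860
  €325300 × 19% = €61807
  → €67887

Shadow minimum tax:
  Adjusted income: €397300 + €74300 + €106700 + €86700 = €665000
  Less exemption €81000 → base €584000
  €584000 × 21% = €122640

€122640 > €67887, so the shadow minimum tax is the binding amount.

€122640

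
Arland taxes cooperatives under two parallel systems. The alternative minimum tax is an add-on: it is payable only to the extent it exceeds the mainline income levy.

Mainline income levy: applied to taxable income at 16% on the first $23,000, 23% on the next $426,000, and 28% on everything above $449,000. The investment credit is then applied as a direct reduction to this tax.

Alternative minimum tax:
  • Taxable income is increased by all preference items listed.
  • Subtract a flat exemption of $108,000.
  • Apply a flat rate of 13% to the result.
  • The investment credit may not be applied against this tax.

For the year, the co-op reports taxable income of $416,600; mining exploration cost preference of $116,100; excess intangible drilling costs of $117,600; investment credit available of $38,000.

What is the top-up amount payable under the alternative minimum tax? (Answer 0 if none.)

Mainline income levy:
  $23,000 × 16% = $3,680
  $393,600 × 23% = $90,528
  → $94,208
  Less investment credit $38,000 → $56,208

Alternative minimum tax:
  Adjusted income: $416,600 + $116,100 + $117,600 = $650,300
  Less exemption $108,000 → base $542,300
  $542,300 × 13% = $70,499

Excess of alternative minimum tax over mainline income levy: $70,499 − $56,208 = $14,291.

$14,291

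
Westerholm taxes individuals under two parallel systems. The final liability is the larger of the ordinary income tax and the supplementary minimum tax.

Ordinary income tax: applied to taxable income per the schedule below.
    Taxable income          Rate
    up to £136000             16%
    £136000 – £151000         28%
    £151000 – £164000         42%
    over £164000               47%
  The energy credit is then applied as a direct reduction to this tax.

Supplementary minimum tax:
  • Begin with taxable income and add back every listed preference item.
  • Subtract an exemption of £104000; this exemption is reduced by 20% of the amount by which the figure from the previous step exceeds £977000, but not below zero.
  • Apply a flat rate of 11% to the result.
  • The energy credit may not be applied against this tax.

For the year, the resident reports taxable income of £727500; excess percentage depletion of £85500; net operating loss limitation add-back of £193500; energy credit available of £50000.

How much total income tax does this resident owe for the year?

Supplementary minimum tax:
  Adjusted income: £727500 + £85500 + £193500 = £1006500
  Exemption: £104000 − 20% × (£1006500 − £977000) = £104000 − £5900 = £98100
  Base: £1006500 − £98100 = £908400
  £908400 × 11% = £99924

Ordinary income tax:
  £136000 × 16% = £21760
  £15000 × 28% = £4200
  £13000 × 42% = £5460
  £563500 × 47% = £264845
  → £296265
  Less energy credit £50000 → £246265

£246265 > £99924, so the ordinary income tax governs.

£246265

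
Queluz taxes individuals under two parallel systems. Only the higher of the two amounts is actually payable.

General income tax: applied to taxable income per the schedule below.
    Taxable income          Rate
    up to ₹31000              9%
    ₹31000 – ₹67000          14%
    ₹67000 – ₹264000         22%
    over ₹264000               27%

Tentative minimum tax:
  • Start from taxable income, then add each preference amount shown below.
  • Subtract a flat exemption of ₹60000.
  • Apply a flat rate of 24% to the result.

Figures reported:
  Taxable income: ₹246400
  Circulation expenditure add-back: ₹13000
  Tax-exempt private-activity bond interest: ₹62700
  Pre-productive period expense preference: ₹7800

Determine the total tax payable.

General income tax:
  ₹31000 × 9% = ₹2790
  ₹36000 × 14% = ₹5040
  ₹179400 × 22% = ₹39468
  → ₹47298

Tentative minimum tax:
  Adjusted income: ₹246400 + ₹13000 + ₹62700 + ₹7800 = ₹329900
  Less exemption ₹60000 → base ₹269900
  ₹269900 × 24% = ₹64776

₹64776 > ₹47298, so the tentative minimum tax is the binding amount.

₹64776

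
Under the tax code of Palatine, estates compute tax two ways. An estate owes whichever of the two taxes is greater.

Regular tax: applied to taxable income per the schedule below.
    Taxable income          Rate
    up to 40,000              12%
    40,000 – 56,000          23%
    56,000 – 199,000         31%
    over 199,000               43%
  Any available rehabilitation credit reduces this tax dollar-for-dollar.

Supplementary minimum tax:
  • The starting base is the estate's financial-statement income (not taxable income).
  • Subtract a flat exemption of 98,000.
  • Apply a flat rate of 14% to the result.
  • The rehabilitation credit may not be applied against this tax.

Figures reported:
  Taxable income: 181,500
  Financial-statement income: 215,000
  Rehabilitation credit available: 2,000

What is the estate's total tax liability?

45,385

Supplementary minimum tax:
  Base (financial-statement income): 215,000
  Less exemption 98,000 → base 117,000
  117,000 × 14% = 16,380

Regular tax:
  40,000 × 12% = 4,800
  16,000 × 23% = 3,680
  125,500 × 31% = 38,905
  → 47,385
  Less rehabilitation credit 2,000 → 45,385

45,385 > 16,380, so the regular tax governs.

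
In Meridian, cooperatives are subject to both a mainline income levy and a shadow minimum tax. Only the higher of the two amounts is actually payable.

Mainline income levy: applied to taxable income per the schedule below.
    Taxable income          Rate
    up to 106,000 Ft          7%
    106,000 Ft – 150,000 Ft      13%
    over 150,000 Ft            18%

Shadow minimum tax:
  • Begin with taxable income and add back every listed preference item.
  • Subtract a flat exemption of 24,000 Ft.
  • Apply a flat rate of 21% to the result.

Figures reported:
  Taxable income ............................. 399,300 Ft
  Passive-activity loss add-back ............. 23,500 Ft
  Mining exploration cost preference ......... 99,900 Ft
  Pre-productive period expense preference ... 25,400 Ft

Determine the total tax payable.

110,061 Ft

Shadow minimum tax:
  Adjusted income: 399,300 Ft + 23,500 Ft + 99,900 Ft + 25,400 Ft = 548,100 Ft
  Less exemption 24,000 Ft → base 524,100 Ft
  524,100 Ft × 21% = 110,061 Ft

Mainline income levy:
  106,000 Ft × 7% = 7,420 Ft
  44,000 Ft × 13% = 5,720 Ft
  249,300 Ft × 18% = 44,874 Ft
  → 58,014 Ft

110,061 Ft > 58,014 Ft, so the shadow minimum tax is the binding amount.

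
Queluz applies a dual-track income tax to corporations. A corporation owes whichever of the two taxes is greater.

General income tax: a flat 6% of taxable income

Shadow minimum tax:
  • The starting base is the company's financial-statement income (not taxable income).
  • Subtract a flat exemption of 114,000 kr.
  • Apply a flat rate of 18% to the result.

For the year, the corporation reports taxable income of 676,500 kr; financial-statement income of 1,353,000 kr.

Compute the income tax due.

General income tax:
  676,500 kr × 6% = 40,590 kr

Shadow minimum tax:
  Base (financial-statement income): 1,353,000 kr
  Less exemption 114,000 kr → base 1,239,000 kr
  1,239,000 kr × 18% = 223,020 kr

223,020 kr > 40,590 kr, so the shadow minimum tax is the binding amount.

223,020 kr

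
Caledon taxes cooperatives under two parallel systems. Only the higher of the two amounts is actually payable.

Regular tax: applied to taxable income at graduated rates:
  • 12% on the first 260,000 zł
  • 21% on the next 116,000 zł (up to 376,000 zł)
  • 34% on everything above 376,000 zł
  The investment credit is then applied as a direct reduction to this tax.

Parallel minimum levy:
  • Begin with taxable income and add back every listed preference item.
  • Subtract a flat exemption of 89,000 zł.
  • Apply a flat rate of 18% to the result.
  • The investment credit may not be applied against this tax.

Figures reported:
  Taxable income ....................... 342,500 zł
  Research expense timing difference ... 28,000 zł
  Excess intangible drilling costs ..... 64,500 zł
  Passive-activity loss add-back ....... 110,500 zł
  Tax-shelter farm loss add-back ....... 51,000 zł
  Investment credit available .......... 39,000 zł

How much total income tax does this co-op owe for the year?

Parallel minimum levy:
  Adjusted income: 342,500 zł + 28,000 zł + 64,500 zł + 110,500 zł + 51,000 zł = 596,500 zł
  Less exemption 89,000 zł → base 507,500 zł
  507,500 zł × 18% = 91,350 zł

Regular tax:
  260,000 zł × 12% = 31,200 zł
  82,500 zł × 21% = 17,325 zł
  → 48,525 zł
  Less investment credit 39,000 zł → 9,525 zł

91,350 zł > 9,525 zł, so the parallel minimum levy is the binding amount.

91,350 zł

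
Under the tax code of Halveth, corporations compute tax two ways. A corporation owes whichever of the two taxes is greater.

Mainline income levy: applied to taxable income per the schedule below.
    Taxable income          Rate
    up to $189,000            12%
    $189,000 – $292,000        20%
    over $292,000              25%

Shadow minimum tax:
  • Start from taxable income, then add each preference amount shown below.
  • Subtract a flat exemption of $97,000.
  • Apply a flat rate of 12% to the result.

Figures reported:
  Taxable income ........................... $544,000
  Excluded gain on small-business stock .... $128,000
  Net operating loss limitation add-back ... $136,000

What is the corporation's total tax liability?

Shadow minimum tax:
  Adjusted income: $544,000 + $128,000 + $136,000 = $808,000
  Less exemption $97,000 → base $711,000
  $711,000 × 12% = $85,320

Mainline income levy:
  $189,000 × 12% = $22,680
  $103,000 × 20% = $20,600
  $252,000 × 25% = $63,000
  → $106,280

$106,280 > $85,320, so the mainline income levy governs.

$106,280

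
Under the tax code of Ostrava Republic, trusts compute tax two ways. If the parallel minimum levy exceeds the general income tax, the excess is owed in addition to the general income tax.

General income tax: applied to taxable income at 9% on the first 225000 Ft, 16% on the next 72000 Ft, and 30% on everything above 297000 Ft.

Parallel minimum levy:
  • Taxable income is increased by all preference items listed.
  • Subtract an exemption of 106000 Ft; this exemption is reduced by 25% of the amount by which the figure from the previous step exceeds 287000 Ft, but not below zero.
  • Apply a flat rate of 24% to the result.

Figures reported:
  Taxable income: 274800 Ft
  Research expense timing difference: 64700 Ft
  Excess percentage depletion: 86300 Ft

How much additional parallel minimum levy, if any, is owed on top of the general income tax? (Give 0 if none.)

56862 Ft

General income tax:
  225000 Ft × 9% = 20250 Ft
  49800 Ft × 16% = 7968 Ft
  → 28218 Ft

Parallel minimum levy:
  Adjusted income: 274800 Ft + 64700 Ft + 86300 Ft = 425800 Ft
  Exemption: 106000 Ft − 25% × (425800 Ft − 287000 Ft) = 106000 Ft − 34700 Ft = 71300 Ft
  Base: 425800 Ft − 71300 Ft = 354500 Ft
  354500 Ft × 24% = 85080 Ft

Excess of parallel minimum levy over general income tax: 85080 Ft − 28218 Ft = 56862 Ft.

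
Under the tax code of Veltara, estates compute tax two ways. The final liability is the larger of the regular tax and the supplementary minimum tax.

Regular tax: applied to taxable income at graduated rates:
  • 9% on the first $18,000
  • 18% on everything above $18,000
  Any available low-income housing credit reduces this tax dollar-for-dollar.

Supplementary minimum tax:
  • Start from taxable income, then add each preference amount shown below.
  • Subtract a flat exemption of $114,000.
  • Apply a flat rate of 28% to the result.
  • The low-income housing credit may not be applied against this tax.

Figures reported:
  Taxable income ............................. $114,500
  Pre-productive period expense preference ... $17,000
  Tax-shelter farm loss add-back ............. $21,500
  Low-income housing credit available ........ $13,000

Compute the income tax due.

Supplementary minimum tax:
  Adjusted income: $114,500 + $17,000 + $21,500 = $153,000
  Less exemption $114,000 → base $39,000
  $39,000 × 28% = $10,920

Regular tax:
  $18,000 × 9% = $1,620
  $96,500 × 18% = $17,370
  → $18,990
  Less low-income housing credit $13,000 → $5,990

$10,920 > $5,990, so the supplementary minimum tax is the binding amount.

$10,920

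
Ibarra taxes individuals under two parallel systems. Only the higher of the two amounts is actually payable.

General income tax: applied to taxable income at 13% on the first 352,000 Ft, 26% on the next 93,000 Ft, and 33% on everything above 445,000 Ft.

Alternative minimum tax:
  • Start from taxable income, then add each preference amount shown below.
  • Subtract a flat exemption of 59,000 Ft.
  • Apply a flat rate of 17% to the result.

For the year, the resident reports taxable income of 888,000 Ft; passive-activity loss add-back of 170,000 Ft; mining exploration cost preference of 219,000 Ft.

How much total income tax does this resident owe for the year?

Alternative minimum tax:
  Adjusted income: 888,000 Ft + 170,000 Ft + 219,000 Ft = 1,277,000 Ft
  Less exemption 59,000 Ft → base 1,218,000 Ft
  1,218,000 Ft × 17% = 207,060 Ft

General income tax:
  352,000 Ft × 13% = 45,760 Ft
  93,000 Ft × 26% = 24,180 Ft
  443,000 Ft × 33% = 146,190 Ft
  → 216,130 Ft

216,130 Ft > 207,060 Ft, so the general income tax governs.

216,130 Ft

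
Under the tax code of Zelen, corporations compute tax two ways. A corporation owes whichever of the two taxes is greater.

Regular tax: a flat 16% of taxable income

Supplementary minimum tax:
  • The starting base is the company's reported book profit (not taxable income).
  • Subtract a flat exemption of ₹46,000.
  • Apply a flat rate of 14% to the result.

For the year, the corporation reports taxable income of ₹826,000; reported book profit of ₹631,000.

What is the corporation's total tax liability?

Regular tax:
  ₹826,000 × 16% = ₹132,160

Supplementary minimum tax:
  Base (reported book profit): ₹631,000
  Less exemption ₹46,000 → base ₹585,000
  ₹585,000 × 14% = ₹81,900

₹132,160 > ₹81,900, so the regular tax governs.

₹132,160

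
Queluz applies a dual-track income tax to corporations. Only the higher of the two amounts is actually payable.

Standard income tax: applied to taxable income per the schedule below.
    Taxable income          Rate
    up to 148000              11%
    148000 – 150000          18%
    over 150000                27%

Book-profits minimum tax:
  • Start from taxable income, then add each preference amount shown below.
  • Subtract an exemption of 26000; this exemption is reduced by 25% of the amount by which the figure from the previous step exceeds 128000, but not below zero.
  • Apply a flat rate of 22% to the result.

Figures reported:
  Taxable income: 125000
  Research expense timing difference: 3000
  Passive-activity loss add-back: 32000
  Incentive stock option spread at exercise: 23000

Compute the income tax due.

37565

Standard income tax:
  125000 × 11% = 13750

Book-profits minimum tax:
  Adjusted income: 125000 + 3000 + 32000 + 23000 = 183000
  Exemption: 26000 − 25% × (183000 − 128000) = 26000 − 13750 = 12250
  Base: 183000 − 12250 = 170750
  170750 × 22% = 37565

37565 > 13750, so the book-profits minimum tax is the binding amount.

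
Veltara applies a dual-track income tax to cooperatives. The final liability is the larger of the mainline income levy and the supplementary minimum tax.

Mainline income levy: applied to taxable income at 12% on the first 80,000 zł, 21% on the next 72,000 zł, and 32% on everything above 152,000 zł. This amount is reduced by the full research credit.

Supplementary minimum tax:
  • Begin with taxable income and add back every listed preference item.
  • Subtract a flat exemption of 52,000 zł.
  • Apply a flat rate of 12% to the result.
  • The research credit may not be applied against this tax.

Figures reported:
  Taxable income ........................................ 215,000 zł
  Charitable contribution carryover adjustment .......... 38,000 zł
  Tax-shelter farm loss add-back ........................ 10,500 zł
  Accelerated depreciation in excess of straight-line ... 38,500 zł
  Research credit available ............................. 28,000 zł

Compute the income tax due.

30,000 zł

Mainline income levy:
  80,000 zł × 12% = 9,600 zł
  72,000 zł × 21% = 15,120 zł
  63,000 zł × 32% = 20,160 zł
  → 44,880 zł
  Less research credit 28,000 zł → 16,880 zł

Supplementary minimum tax:
  Adjusted income: 215,000 zł + 38,000 zł + 10,500 zł + 38,500 zł = 302,000 zł
  Less exemption 52,000 zł → base 250,000 zł
  250,000 zł × 12% = 30,000 zł

30,000 zł > 16,880 zł, so the supplementary minimum tax is the binding amount.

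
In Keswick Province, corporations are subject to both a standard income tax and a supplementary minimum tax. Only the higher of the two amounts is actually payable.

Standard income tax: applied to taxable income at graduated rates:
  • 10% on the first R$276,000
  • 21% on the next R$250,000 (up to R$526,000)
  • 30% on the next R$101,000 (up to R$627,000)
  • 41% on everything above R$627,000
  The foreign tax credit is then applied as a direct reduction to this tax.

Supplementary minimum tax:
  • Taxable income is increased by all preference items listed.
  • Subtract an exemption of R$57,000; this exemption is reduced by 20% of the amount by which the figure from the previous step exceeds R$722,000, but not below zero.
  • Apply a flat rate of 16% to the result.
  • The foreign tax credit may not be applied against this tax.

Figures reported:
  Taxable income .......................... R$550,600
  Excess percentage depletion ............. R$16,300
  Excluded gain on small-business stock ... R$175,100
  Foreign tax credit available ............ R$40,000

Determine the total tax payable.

R$110,240

Standard income tax:
  R$276,000 × 10% = R$27,600
  R$250,000 × 21% = R$52,500
  R$24,600 × 30% = R$7,380
  → R$87,480
  Less foreign tax credit R$40,000 → R$47,480

Supplementary minimum tax:
  Adjusted income: R$550,600 + R$16,300 + R$175,100 = R$742,000
  Exemption: R$57,000 − 20% × (R$742,000 − R$722,000) = R$57,000 − R$4,000 = R$53,000
  Base: R$742,000 − R$53,000 = R$689,000
  R$689,000 × 16% = R$110,240

R$110,240 > R$47,480, so the supplementary minimum tax is the binding amount.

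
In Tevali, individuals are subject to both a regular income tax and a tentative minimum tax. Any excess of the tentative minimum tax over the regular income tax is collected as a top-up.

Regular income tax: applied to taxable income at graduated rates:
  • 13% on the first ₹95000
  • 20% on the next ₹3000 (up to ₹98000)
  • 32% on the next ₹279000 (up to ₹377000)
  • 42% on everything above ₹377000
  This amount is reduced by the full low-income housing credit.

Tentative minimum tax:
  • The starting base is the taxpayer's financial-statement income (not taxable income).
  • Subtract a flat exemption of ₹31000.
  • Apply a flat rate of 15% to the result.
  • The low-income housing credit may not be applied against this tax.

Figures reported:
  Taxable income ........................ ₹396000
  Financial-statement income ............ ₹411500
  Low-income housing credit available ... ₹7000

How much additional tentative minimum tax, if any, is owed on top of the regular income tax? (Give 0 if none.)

₹0

Tentative minimum tax:
  Base (financial-statement income): ₹411500
  Less exemption ₹31000 → base ₹380500
  ₹380500 × 15% = ₹57075

Regular income tax:
  ₹95000 × 13% = ₹12350
  ₹3000 × 20% = ₹600
  ₹279000 × 32% = ₹89280
  ₹19000 × 42% = ₹7980
  → ₹110210
  Less low-income housing credit ₹7000 → ₹103210

₹57075 ≤ ₹103210, so no add-on is due.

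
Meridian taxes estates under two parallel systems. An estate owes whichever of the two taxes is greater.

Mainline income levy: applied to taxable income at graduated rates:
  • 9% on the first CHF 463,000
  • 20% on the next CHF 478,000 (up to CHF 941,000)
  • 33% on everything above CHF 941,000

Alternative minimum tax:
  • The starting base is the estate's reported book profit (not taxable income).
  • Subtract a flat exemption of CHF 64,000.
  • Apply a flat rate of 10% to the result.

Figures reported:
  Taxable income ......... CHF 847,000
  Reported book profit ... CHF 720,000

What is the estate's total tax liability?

Mainline income levy:
  CHF 463,000 × 9% = CHF 41,670
  CHF 384,000 × 20% = CHF 76,800
  → CHF 118,470

Alternative minimum tax:
  Base (reported book profit): CHF 720,000
  Less exemption CHF 64,000 → base CHF 656,000
  CHF 656,000 × 10% = CHF 65,600

CHF 118,470 > CHF 65,600, so the mainline income levy governs.

CHF 118,470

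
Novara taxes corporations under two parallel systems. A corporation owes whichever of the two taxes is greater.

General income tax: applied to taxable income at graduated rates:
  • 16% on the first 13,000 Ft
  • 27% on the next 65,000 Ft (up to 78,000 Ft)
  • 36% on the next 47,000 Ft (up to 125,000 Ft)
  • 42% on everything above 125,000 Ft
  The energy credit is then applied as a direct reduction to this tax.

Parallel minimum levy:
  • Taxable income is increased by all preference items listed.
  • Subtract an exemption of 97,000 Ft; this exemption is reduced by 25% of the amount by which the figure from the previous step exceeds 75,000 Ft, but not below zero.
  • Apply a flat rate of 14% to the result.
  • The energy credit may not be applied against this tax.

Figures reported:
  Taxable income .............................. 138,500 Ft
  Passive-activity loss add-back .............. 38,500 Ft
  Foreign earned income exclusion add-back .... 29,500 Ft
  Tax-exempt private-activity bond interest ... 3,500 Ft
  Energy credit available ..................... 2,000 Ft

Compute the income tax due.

Parallel minimum levy:
  Adjusted income: 138,500 Ft + 38,500 Ft + 29,500 Ft + 3,500 Ft = 210,000 Ft
  Exemption: 97,000 Ft − 25% × (210,000 Ft − 75,000 Ft) = 97,000 Ft − 33,750 Ft = 63,250 Ft
  Base: 210,000 Ft − 63,250 Ft = 146,750 Ft
  146,750 Ft × 14% = 20,545 Ft

General income tax:
  13,000 Ft × 16% = 2,080 Ft
  65,000 Ft × 27% = 17,550 Ft
  47,000 Ft × 36% = 16,920 Ft
  13,500 Ft × 42% = 5,670 Ft
  → 42,220 Ft
  Less energy credit 2,000 Ft → 40,220 Ft

40,220 Ft > 20,545 Ft, so the general income tax governs.

40,220 Ft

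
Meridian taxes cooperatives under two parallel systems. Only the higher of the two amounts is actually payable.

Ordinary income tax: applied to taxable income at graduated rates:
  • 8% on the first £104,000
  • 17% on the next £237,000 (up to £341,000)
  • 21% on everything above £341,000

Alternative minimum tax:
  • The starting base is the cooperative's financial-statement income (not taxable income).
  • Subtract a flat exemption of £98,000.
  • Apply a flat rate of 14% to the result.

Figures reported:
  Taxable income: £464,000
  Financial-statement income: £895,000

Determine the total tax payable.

Alternative minimum tax:
  Base (financial-statement income): £895,000
  Less exemption £98,000 → base £797,000
  £797,000 × 14% = £111,580

Ordinary income tax:
  £104,000 × 8% = £8,320
  £237,000 × 17% = £40,290
  £123,000 × 21% = £25,830
  → £74,440

£111,580 > £74,440, so the alternative minimum tax is the binding amount.

£111,580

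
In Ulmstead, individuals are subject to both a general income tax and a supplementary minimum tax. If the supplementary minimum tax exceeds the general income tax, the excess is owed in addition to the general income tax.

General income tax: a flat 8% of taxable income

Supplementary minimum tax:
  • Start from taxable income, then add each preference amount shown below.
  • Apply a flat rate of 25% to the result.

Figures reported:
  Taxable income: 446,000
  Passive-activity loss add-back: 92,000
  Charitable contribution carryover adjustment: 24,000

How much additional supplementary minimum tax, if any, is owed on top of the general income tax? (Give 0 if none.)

Supplementary minimum tax:
  Adjusted income: 446,000 + 92,000 + 24,000 = 562,000
  562,000 × 25% = 140,500

General income tax:
  446,000 × 8% = 35,680

Excess of supplementary minimum tax over general income tax: 140,500 − 35,680 = 104,820.

104,820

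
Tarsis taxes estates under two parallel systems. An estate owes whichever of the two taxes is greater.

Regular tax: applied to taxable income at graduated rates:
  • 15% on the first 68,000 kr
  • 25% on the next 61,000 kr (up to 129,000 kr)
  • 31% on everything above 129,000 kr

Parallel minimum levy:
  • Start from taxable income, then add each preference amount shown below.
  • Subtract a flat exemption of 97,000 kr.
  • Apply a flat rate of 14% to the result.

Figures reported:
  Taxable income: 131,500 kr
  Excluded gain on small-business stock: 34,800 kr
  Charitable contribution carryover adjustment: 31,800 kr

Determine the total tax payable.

Parallel minimum levy:
  Adjusted income: 131,500 kr + 34,800 kr + 31,800 kr = 198,100 kr
  Less exemption 97,000 kr → base 101,100 kr
  101,100 kr × 14% = 14,154 kr

Regular tax:
  68,000 kr × 15% = 10,200 kr
  61,000 kr × 25% = 15,250 kr
  2,500 kr × 31% = 775 kr
  → 26,225 kr

26,225 kr > 14,154 kr, so the regular tax governs.

26,225 kr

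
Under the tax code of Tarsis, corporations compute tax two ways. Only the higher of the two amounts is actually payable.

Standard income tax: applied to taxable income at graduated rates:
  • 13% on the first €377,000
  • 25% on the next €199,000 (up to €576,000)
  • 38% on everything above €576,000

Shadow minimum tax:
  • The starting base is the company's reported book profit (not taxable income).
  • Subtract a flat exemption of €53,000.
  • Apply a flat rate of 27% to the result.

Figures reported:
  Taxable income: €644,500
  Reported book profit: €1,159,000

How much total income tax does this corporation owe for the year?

Shadow minimum tax:
  Base (reported book profit): €1,159,000
  Less exemption €53,000 → base €1,106,000
  €1,106,000 × 27% = €298,620

Standard income tax:
  €377,000 × 13% = €49,010
  €199,000 × 25% = €49,750
  €68,500 × 38% = €26,030
  → €124,790

€298,620 > €124,790, so the shadow minimum tax is the binding amount.

€298,620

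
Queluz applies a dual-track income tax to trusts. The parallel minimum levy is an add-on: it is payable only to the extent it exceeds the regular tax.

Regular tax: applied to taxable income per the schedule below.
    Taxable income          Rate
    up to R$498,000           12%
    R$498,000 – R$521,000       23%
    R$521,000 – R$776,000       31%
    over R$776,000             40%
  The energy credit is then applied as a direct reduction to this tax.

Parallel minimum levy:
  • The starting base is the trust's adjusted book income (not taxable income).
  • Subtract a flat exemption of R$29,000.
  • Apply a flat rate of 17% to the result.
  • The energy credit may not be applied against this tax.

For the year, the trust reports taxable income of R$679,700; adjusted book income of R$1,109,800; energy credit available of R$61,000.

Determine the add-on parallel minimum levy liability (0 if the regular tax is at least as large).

Parallel minimum levy:
  Base (adjusted book income): R$1,109,800
  Less exemption R$29,000 → base R$1,080,800
  R$1,080,800 × 17% = R$183,736

Regular tax:
  R$498,000 × 12% = R$59,760
  R$23,000 × 23% = R$5,290
  R$158,700 × 31% = R$49,197
  → R$114,247
  Less energy credit R$61,000 → R$53,247

Excess of parallel minimum levy over regular tax: R$183,736 − R$53,247 = R$130,489.

R$130,489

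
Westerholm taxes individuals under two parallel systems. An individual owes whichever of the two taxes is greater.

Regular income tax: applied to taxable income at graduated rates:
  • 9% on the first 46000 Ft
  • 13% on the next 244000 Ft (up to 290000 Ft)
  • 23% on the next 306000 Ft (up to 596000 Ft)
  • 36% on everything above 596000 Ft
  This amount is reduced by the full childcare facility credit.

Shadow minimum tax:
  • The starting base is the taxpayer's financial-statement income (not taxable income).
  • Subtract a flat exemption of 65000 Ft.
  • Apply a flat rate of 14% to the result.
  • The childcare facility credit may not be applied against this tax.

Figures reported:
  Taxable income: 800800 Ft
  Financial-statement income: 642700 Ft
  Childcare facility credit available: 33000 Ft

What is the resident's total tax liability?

Regular income tax:
  46000 Ft × 9% = 4140 Ft
  244000 Ft × 13% = 31720 Ft
  306000 Ft × 23% = 70380 Ft
  204800 Ft × 36% = 73728 Ft
  → 179968 Ft
  Less childcare facility credit 33000 Ft → 146968 Ft

Shadow minimum tax:
  Base (financial-statement income): 642700 Ft
  Less exemption 65000 Ft → base 577700 Ft
  577700 Ft × 14% = 80878 Ft

146968 Ft > 80878 Ft, so the regular income tax governs.

146968 Ft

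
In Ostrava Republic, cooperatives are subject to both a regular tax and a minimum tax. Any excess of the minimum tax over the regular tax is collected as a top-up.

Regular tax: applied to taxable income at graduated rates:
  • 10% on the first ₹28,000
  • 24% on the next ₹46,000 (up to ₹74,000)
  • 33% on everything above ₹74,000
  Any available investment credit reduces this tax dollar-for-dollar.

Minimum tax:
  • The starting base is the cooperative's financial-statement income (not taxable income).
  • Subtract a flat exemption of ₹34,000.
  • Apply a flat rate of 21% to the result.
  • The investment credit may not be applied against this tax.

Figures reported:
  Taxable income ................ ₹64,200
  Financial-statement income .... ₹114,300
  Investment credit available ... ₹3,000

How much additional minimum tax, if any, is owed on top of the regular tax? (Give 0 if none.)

Minimum tax:
  Base (financial-statement income): ₹114,300
  Less exemption ₹34,000 → base ₹80,300
  ₹80,300 × 21% = ₹16,863

Regular tax:
  ₹28,000 × 10% = ₹2,800
  ₹36,200 × 24% = ₹8,688
  → ₹11,488
  Less investment credit ₹3,000 → ₹8,488

Excess of minimum tax over regular tax: ₹16,863 − ₹8,488 = ₹8,375.

₹8,375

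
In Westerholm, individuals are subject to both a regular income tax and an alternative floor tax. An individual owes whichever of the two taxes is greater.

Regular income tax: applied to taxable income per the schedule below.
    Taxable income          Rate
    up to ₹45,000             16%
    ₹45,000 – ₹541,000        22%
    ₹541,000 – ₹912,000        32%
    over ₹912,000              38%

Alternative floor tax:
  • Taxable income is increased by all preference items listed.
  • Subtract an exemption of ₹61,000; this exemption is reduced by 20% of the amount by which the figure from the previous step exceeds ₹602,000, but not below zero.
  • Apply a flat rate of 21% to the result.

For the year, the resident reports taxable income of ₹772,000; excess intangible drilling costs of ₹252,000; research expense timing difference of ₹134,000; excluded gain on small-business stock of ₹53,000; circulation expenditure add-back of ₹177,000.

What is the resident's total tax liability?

₹291,480

Regular income tax:
  ₹45,000 × 16% = ₹7,200
  ₹496,000 × 22% = ₹109,120
  ₹231,000 × 32% = ₹73,920
  → ₹190,240

Alternative floor tax:
  Adjusted income: ₹772,000 + ₹252,000 + ₹134,000 + ₹53,000 + ₹177,000 = ₹1,388,000
  Exemption: 20% × (₹1,388,000 − ₹602,000) = ₹157,200 ≥ ₹61,000, so the exemption is fully phased out
  Base: ₹1,388,000 − ₹0 = ₹1,388,000
  ₹1,388,000 × 21% = ₹291,480

₹291,480 > ₹190,240, so the alternative floor tax is the binding amount.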